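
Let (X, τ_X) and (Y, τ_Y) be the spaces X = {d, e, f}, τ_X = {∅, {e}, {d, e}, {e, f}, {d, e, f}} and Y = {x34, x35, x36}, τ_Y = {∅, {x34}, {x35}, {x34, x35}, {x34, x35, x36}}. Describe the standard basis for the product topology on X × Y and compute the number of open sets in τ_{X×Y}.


Basis B = {∅ × ∅, {e} × {x34}, {e} × {x35}, {d, e} × {x34}, {d, e} × {x35}, {e} × {x34, x35}, {e, f} × {x34}, {e, f} × {x35}, {d, e, f} × {x34}, {d, e, f} × {x35}, {e} × {x34, x35, x36}, {d, e} × {x34, x35}, {e, f} × {x34, x35}, {d, e} × {x34, x35, x36}, {d, e, f} × {x34, x35}, {e, f} × {x34, x35, x36}, {d, e, f} × {x34, x35, x36}}; |τ_{X×Y}| = 50.

Enumerate products U × V with U ∈ τ_X, V ∈ τ_Y (deduplicated):
  ∅ × ∅ = {} (∅)
  {e} × {x34} = {(e,x34)}
  {e} × {x35} = {(e,x35)}
  {d, e} × {x34} = {(d,x34), (e,x34)}
  {d, e} × {x35} = {(d,x35), (e,x35)}
  {e} × {x34, x35} = {(e,x34), (e,x35)}
  {e, f} × {x34} = {(e,x34), (f,x34)}
  {e, f} × {x35} = {(e,x35), (f,x35)}
  {d, e, f} × {x34} = {(d,x34), (e,x34), (f,x34)}
  {d, e, f} × {x35} = {(d,x35), (e,x35), (f,x35)}
  {e} × {x34, x35, x36} = {(e,x34), (e,x35), (e,x36)}
  {d, e} × {x34, x35} = {(d,x34), (d,x35), (e,x34), (e,x35)}
  {e, f} × {x34, x35} = {(e,x34), (e,x35), (f,x34), (f,x35)}
  {d, e} × {x34, x35, x36} = {(d,x34), (d,x35), (d,x36), (e,x34), (e,x35), (e,x36)}
  {d, e, f} × {x34, x35} = {(d,x34), (d,x35), (e,x34), (e,x35), (f,x34), (f,x35)}
  {e, f} × {x34, x35, x36} = {(e,x34), (e,x35), (e,x36), (f,x34), (f,x35), (f,x36)}
  {d, e, f} × {x34, x35, x36} = {(d,x34), (d,x35), (d,x36), (e,x34), (e,x35), (e,x36), (f,x34), (f,x35), (f,x36)}
These 17 distinct sets form the basis B.
Close under arbitrary unions to get τ_{X×Y}; counting gives |τ_{X×Y}| = 50.


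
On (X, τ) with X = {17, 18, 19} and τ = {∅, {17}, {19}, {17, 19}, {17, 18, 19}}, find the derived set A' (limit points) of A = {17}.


A' = {18}

For each x ∈ X, list the open sets U ∈ τ with x ∈ U, then check whether U ∩ (A ∖ {x}) ≠ ∅ for every such U.
  x = 17: open {17} ∋ x has {17} ∩ (A ∖ {17}) = ∅, so x is NOT a limit point.
  x = 18: opens ∋ x are {17, 18, 19}; each meets A ∖ {18}, so x IS a limit point.
  x = 19: open {19} ∋ x has {19} ∩ (A ∖ {19}) = ∅, so x is NOT a limit point.
Collecting: A' = {18}.


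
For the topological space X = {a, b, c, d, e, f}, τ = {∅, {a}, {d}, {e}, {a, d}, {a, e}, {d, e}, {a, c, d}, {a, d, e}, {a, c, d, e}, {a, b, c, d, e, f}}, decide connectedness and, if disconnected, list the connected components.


(X, τ) is connected.

Find clopen sets (U ∈ τ with X ∖ U ∈ τ):
  U = ∅, X ∖ U = {a, b, c, d, e, f} — both open, so U is clopen.
  U = {a, b, c, d, e, f}, X ∖ U = ∅ — both open, so U is clopen.
Only trivial clopens (∅ and X) exist, so (X, τ) is connected.
Compute connected components by grouping points that agree on all clopens:
  component: {a, b, c, d, e, f}


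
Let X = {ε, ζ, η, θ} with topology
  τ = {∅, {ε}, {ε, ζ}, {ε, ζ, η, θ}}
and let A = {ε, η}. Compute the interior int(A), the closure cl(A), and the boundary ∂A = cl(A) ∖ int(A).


int(A) = {ε}, cl(A) = {ε, ζ, η, θ}, ∂A = {ζ, η, θ}.

Closed sets in (X, τ) are complements of opens:
  closed(X, τ) = {∅, {η, θ}, {ζ, η, θ}, {ε, ζ, η, θ}}.
int(A) = ⋃ {U ∈ τ : U ⊆ A}. Opens contained in A: ∅, {ε}.
Taking the union of these: int(A) = {ε}.
cl(A) = ⋂ {C closed : A ⊆ C}. Closed sets containing A: {ε, ζ, η, θ}.
Intersecting these: cl(A) = {ε, ζ, η, θ}.
∂A = cl(A) ∖ int(A) = {ε, ζ, η, θ} ∖ {ε} = {ζ, η, θ}.


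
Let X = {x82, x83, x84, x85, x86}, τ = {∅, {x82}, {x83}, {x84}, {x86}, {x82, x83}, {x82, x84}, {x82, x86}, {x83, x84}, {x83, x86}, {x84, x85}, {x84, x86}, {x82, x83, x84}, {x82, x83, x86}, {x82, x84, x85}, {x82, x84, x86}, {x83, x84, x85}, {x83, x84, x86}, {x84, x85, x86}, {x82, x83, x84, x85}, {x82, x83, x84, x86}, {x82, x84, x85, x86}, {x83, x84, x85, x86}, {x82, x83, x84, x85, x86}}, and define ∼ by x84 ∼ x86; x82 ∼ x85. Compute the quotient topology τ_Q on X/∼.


X/∼ = {[x82=x85], [x83], [x84=x86]}; |τ_Q| = 6.

Equivalence classes: [x82=x85], [x83], [x84=x86].
Quotient map π: X → X/∼ sends x82 ↦ [x82=x85], x83 ↦ [x83], x84 ↦ [x84=x86], x85 ↦ [x82=x85], x86 ↦ [x84=x86].
For each subset V ⊆ X/∼, compute π^{-1}(V) ⊆ X and check whether π^{-1}(V) ∈ τ. V is open in τ_Q iff π^{-1}(V) ∈ τ.
  V = {}: π^{-1}(V) = ∅ ∈ τ ✓.
  V = {[x82=x85]}: π^{-1}(V) = {x82, x85} ∉ τ ✗.
  V = {[x83]}: π^{-1}(V) = {x83} ∈ τ ✓.
  V = {[x82=x85], [x83]}: π^{-1}(V) = {x82, x83, x85} ∉ τ ✗.
  V = {[x84=x86]}: π^{-1}(V) = {x84, x86} ∈ τ ✓.
  V = {[x82=x85], [x84=x86]}: π^{-1}(V) = {x82, x84, x85, x86} ∈ τ ✓.
  V = {[x83], [x84=x86]}: π^{-1}(V) = {x83, x84, x86} ∈ τ ✓.
  V = {[x82=x85], [x83], [x84=x86]}: π^{-1}(V) = {x82, x83, x84, x85, x86} ∈ τ ✓.
Open sets in the quotient: τ_Q = {{}, {[x83]}, {[x84=x86]}, {[x82=x85], [x84=x86]}, {[x83], [x84=x86]}, {[x82=x85], [x83], [x84=x86]}} (6 elements).


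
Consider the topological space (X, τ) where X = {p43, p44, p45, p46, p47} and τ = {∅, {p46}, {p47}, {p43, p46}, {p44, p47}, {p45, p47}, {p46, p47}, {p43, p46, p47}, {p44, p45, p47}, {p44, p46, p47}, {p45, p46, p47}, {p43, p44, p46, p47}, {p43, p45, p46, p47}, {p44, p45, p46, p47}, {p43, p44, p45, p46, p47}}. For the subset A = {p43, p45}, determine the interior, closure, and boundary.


int(A) = ∅, cl(A) = {p43, p45}, ∂A = {p43, p45}.

Closed sets in (X, τ) are complements of opens:
  closed(X, τ) = {∅, {p43}, {p44}, {p45}, {p43, p44}, {p43, p45}, {p43, p46}, {p44, p45}, {p43, p44, p45}, {p43, p44, p46}, {p43, p45, p46}, {p44, p45, p47}, {p43, p44, p45, p46}, {p43, p44, p45, p47}, {p43, p44, p45, p46, p47}}.
int(A) = ⋃ {U ∈ τ : U ⊆ A}. Opens contained in A: ∅.
Taking the union of these: int(A) = ∅.
cl(A) = ⋂ {C closed : A ⊆ C}. Closed sets containing A: {p43, p45}, {p43, p44, p45}, {p43, p45, p46}, {p43, p44, p45, p46}, {p43, p44, p45, p47}, {p43, p44, p45, p46, p47}.
Intersecting these: cl(A) = {p43, p45}.
∂A = cl(A) ∖ int(A) = {p43, p45} ∖ ∅ = {p43, p45}.


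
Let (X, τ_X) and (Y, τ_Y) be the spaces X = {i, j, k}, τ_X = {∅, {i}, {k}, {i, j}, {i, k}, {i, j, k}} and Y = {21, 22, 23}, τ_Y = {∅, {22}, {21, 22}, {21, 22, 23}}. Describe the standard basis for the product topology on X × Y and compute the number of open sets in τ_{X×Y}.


Basis B = {∅ × ∅, {i} × {22}, {k} × {22}, {i} × {21, 22}, {i, j} × {22}, {i, k} × {22}, {k} × {21, 22}, {i} × {21, 22, 23}, {i, j, k} × {22}, {k} × {21, 22, 23}, {i, j} × {21, 22}, {i, k} × {21, 22}, {i, j} × {21, 22, 23}, {i, k} × {21, 22, 23}, {i, j, k} × {21, 22}, {i, j, k} × {21, 22, 23}}; |τ_{X×Y}| = 40.

Enumerate products U × V with U ∈ τ_X, V ∈ τ_Y (deduplicated):
  ∅ × ∅ = {} (∅)
  {i} × {22} = {(i,22)}
  {k} × {22} = {(k,22)}
  {i} × {21, 22} = {(i,21), (i,22)}
  {i, j} × {22} = {(i,22), (j,22)}
  {i, k} × {22} = {(i,22), (k,22)}
  {k} × {21, 22} = {(k,21), (k,22)}
  {i} × {21, 22, 23} = {(i,21), (i,22), (i,23)}
  {i, j, k} × {22} = {(i,22), (j,22), (k,22)}
  {k} × {21, 22, 23} = {(k,21), (k,22), (k,23)}
  {i, j} × {21, 22} = {(i,21), (i,22), (j,21), (j,22)}
  {i, k} × {21, 22} = {(i,21), (i,22), (k,21), (k,22)}
  {i, j} × {21, 22, 23} = {(i,21), (i,22), (i,23), (j,21), (j,22), (j,23)}
  {i, k} × {21, 22, 23} = {(i,21), (i,22), (i,23), (k,21), (k,22), (k,23)}
  {i, j, k} × {21, 22} = {(i,21), (i,22), (j,21), (j,22), (k,21), (k,22)}
  {i, j, k} × {21, 22, 23} = {(i,21), (i,22), (i,23), (j,21), (j,22), (j,23), (k,21), (k,22), (k,23)}
These 16 distinct sets form the basis B.
Close under arbitrary unions to get τ_{X×Y}; counting gives |τ_{X×Y}| = 40.


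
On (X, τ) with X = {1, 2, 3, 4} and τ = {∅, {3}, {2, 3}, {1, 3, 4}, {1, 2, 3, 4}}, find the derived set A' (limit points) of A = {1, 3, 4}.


A' = {1, 2, 4}

For each x ∈ X, list the open sets U ∈ τ with x ∈ U, then check whether U ∩ (A ∖ {x}) ≠ ∅ for every such U.
  x = 1: opens ∋ x are {1, 3, 4}, {1, 2, 3, 4}; each meets A ∖ {1}, so x IS a limit point.
  x = 2: opens ∋ x are {2, 3}, {1, 2, 3, 4}; each meets A ∖ {2}, so x IS a limit point.
  x = 3: open {3} ∋ x has {3} ∩ (A ∖ {3}) = ∅, so x is NOT a limit point.
  x = 4: opens ∋ x are {1, 3, 4}, {1, 2, 3, 4}; each meets A ∖ {4}, so x IS a limit point.
Collecting: A' = {1, 2, 4}.


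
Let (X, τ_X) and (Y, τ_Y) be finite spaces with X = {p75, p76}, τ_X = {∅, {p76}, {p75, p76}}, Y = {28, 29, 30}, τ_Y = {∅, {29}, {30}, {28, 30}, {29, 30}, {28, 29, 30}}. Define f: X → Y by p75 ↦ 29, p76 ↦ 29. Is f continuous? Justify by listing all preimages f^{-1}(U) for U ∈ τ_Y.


f IS continuous.

Compute f^{-1}(U) for each U ∈ τ_Y:
  U = ∅: f^{-1}(U) = ∅ ∈ τ_X ✓.
  U = {29}: f^{-1}(U) = {p75, p76} ∈ τ_X ✓.
  U = {30}: f^{-1}(U) = ∅ ∈ τ_X ✓.
  U = {28, 30}: f^{-1}(U) = ∅ ∈ τ_X ✓.
  U = {29, 30}: f^{-1}(U) = {p75, p76} ∈ τ_X ✓.
  U = {28, 29, 30}: f^{-1}(U) = {p75, p76} ∈ τ_X ✓.
Every preimage lies in τ_X, so f IS continuous.


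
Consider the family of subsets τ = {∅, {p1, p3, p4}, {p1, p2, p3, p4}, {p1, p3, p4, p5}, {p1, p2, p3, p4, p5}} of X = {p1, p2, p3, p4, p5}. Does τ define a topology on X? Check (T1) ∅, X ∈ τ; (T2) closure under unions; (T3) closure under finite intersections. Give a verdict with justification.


τ IS a topology on X.

Axiom (T1): ∅ ∈ τ? Yes; X ∈ τ? Yes.
Axiom (T2/T3): check pairwise unions and intersections of members of τ.
All pairwise intersections and unions checked — each lies in τ. Therefore τ satisfies (T1), (T2), (T3): it IS a topology on X.


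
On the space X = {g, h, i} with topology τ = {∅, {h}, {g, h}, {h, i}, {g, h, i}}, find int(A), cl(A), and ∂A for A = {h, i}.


int(A) = {h, i}, cl(A) = {g, h, i}, ∂A = {g}.

Closed sets in (X, τ) are complements of opens:
  closed(X, τ) = {∅, {g}, {i}, {g, i}, {g, h, i}}.
int(A) = ⋃ {U ∈ τ : U ⊆ A}. Opens contained in A: ∅, {h}, {h, i}.
Taking the union of these: int(A) = {h, i}.
cl(A) = ⋂ {C closed : A ⊆ C}. Closed sets containing A: {g, h, i}.
Intersecting these: cl(A) = {g, h, i}.
∂A = cl(A) ∖ int(A) = {g, h, i} ∖ {h, i} = {g}.


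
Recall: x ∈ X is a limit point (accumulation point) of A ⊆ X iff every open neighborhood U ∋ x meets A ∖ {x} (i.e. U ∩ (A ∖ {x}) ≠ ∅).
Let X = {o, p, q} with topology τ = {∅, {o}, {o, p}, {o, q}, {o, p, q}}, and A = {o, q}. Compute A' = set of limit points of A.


A' = {p, q}

For each x ∈ X, list the open sets U ∈ τ with x ∈ U, then check whether U ∩ (A ∖ {x}) ≠ ∅ for every such U.
  x = o: open {o} ∋ x has {o} ∩ (A ∖ {o}) = ∅, so x is NOT a limit point.
  x = p: opens ∋ x are {o, p}, {o, p, q}; each meets A ∖ {p}, so x IS a limit point.
  x = q: opens ∋ x are {o, q}, {o, p, q}; each meets A ∖ {q}, so x IS a limit point.
Collecting: A' = {p, q}.


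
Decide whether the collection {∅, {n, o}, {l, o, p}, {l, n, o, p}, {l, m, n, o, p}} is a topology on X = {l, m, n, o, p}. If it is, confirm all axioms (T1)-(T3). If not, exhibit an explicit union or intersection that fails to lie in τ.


τ is NOT a topology on X.

Axiom (T1): ∅ ∈ τ? Yes; X ∈ τ? Yes.
Axiom (T2/T3): check pairwise unions and intersections of members of τ.
Counterexample for (T3): {n, o} ∩ {l, o, p} = {o} ∉ τ. Therefore τ is NOT a topology.


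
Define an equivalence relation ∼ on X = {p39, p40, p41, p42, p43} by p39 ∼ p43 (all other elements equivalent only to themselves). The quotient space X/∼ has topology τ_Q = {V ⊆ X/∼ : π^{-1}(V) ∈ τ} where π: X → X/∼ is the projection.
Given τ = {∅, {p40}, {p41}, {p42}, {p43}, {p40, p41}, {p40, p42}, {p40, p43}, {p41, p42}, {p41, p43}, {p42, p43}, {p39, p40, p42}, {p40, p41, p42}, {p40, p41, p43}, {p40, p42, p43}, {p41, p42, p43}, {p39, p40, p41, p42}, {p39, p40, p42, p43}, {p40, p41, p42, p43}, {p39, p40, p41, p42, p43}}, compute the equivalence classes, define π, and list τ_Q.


X/∼ = {[p39=p43], [p40], [p41], [p42]}; |τ_Q| = 10.

Equivalence classes: [p39=p43], [p40], [p41], [p42].
Quotient map π: X → X/∼ sends p39 ↦ [p39=p43], p40 ↦ [p40], p41 ↦ [p41], p42 ↦ [p42], p43 ↦ [p39=p43].
For each subset V ⊆ X/∼, compute π^{-1}(V) ⊆ X and check whether π^{-1}(V) ∈ τ. V is open in τ_Q iff π^{-1}(V) ∈ τ.
  V = {}: π^{-1}(V) = ∅ ∈ τ ✓.
  V = {[p39=p43]}: π^{-1}(V) = {p39, p43} ∉ τ ✗.
  V = {[p40]}: π^{-1}(V) = {p40} ∈ τ ✓.
  V = {[p39=p43], [p40]}: π^{-1}(V) = {p39, p40, p43} ∉ τ ✗.
  V = {[p41]}: π^{-1}(V) = {p41} ∈ τ ✓.
  V = {[p39=p43], [p41]}: π^{-1}(V) = {p39, p41, p43} ∉ τ ✗.
  V = {[p40], [p41]}: π^{-1}(V) = {p40, p41} ∈ τ ✓.
  V = {[p39=p43], [p40], [p41]}: π^{-1}(V) = {p39, p40, p41, p43} ∉ τ ✗.
  V = {[p42]}: π^{-1}(V) = {p42} ∈ τ ✓.
  V = {[p39=p43], [p42]}: π^{-1}(V) = {p39, p42, p43} ∉ τ ✗.
  V = {[p40], [p42]}: π^{-1}(V) = {p40, p42} ∈ τ ✓.
  V = {[p39=p43], [p40], [p42]}: π^{-1}(V) = {p39, p40, p42, p43} ∈ τ ✓.
  V = {[p41], [p42]}: π^{-1}(V) = {p41, p42} ∈ τ ✓.
  V = {[p39=p43], [p41], [p42]}: π^{-1}(V) = {p39, p41, p42, p43} ∉ τ ✗.
  V = {[p40], [p41], [p42]}: π^{-1}(V) = {p40, p41, p42} ∈ τ ✓.
  V = {[p39=p43], [p40], [p41], [p42]}: π^{-1}(V) = {p39, p40, p41, p42, p43} ∈ τ ✓.
Open sets in the quotient: τ_Q = {{}, {[p40]}, {[p41]}, {[p40], [p41]}, {[p42]}, {[p40], [p42]}, {[p39=p43], [p40], [p42]}, {[p41], [p42]}, {[p40], [p41], [p42]}, {[p39=p43], [p40], [p41], [p42]}} (10 elements).


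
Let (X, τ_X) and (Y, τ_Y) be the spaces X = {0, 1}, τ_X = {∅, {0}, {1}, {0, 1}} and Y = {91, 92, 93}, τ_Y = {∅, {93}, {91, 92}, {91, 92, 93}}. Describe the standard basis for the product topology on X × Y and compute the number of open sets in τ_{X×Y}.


Basis B = {∅ × ∅, {0} × {93}, {1} × {93}, {0} × {91, 92}, {0, 1} × {93}, {1} × {91, 92}, {0} × {91, 92, 93}, {1} × {91, 92, 93}, {0, 1} × {91, 92}, {0, 1} × {91, 92, 93}}; |τ_{X×Y}| = 16.

Enumerate products U × V with U ∈ τ_X, V ∈ τ_Y (deduplicated):
  ∅ × ∅ = {} (∅)
  {0} × {93} = {(0,93)}
  {1} × {93} = {(1,93)}
  {0} × {91, 92} = {(0,91), (0,92)}
  {0, 1} × {93} = {(0,93), (1,93)}
  {1} × {91, 92} = {(1,91), (1,92)}
  {0} × {91, 92, 93} = {(0,91), (0,92), (0,93)}
  {1} × {91, 92, 93} = {(1,91), (1,92), (1,93)}
  {0, 1} × {91, 92} = {(0,91), (0,92), (1,91), (1,92)}
  {0, 1} × {91, 92, 93} = {(0,91), (0,92), (0,93), (1,91), (1,92), (1,93)}
These 10 distinct sets form the basis B.
Close under arbitrary unions to get τ_{X×Y}; counting gives |τ_{X×Y}| = 16.


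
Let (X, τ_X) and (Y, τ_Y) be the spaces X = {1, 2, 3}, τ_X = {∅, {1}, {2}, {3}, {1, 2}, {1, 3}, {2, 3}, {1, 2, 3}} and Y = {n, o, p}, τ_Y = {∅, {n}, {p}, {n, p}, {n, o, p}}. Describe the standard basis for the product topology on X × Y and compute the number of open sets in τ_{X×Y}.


Basis B = {∅ × ∅, {1} × {n}, {1} × {p}, {2} × {n}, {2} × {p}, {3} × {n}, {3} × {p}, {1} × {n, p}, {1, 2} × {n}, {1, 3} × {n}, {1, 2} × {p}, {1, 3} × {p}, {2} × {n, p}, {2, 3} × {n}, {2, 3} × {p}, {3} × {n, p}, {1} × {n, o, p}, {1, 2, 3} × {n}, {1, 2, 3} × {p}, {2} × {n, o, p}, {3} × {n, o, p}, {1, 2} × {n, p}, {1, 3} × {n, p}, {2, 3} × {n, p}, {1, 2} × {n, o, p}, {1, 3} × {n, o, p}, {1, 2, 3} × {n, p}, {2, 3} × {n, o, p}, {1, 2, 3} × {n, o, p}}; |τ_{X×Y}| = 125.

Enumerate products U × V with U ∈ τ_X, V ∈ τ_Y (deduplicated):
  ∅ × ∅ = {} (∅)
  {1} × {n} = {(1,n)}
  {1} × {p} = {(1,p)}
  {2} × {n} = {(2,n)}
  {2} × {p} = {(2,p)}
  {3} × {n} = {(3,n)}
  {3} × {p} = {(3,p)}
  {1} × {n, p} = {(1,n), (1,p)}
  {1, 2} × {n} = {(1,n), (2,n)}
  {1, 3} × {n} = {(1,n), (3,n)}
  {1, 2} × {p} = {(1,p), (2,p)}
  {1, 3} × {p} = {(1,p), (3,p)}
  {2} × {n, p} = {(2,n), (2,p)}
  {2, 3} × {n} = {(2,n), (3,n)}
  {2, 3} × {p} = {(2,p), (3,p)}
  {3} × {n, p} = {(3,n), (3,p)}
  {1} × {n, o, p} = {(1,n), (1,o), (1,p)}
  {1, 2, 3} × {n} = {(1,n), (2,n), (3,n)}
  {1, 2, 3} × {p} = {(1,p), (2,p), (3,p)}
  {2} × {n, o, p} = {(2,n), (2,o), (2,p)}
  {3} × {n, o, p} = {(3,n), (3,o), (3,p)}
  {1, 2} × {n, p} = {(1,n), (1,p), (2,n), (2,p)}
  {1, 3} × {n, p} = {(1,n), (1,p), (3,n), (3,p)}
  {2, 3} × {n, p} = {(2,n), (2,p), (3,n), (3,p)}
  {1, 2} × {n, o, p} = {(1,n), (1,o), (1,p), (2,n), (2,o), (2,p)}
  {1, 3} × {n, o, p} = {(1,n), (1,o), (1,p), (3,n), (3,o), (3,p)}
  {1, 2, 3} × {n, p} = {(1,n), (1,p), (2,n), (2,p), (3,n), (3,p)}
  {2, 3} × {n, o, p} = {(2,n), (2,o), (2,p), (3,n), (3,o), (3,p)}
  {1, 2, 3} × {n, o, p} = {(1,n), (1,o), (1,p), (2,n), (2,o), (2,p), (3,n), (3,o), (3,p)}
These 29 distinct sets form the basis B.
Close under arbitrary unions to get τ_{X×Y}; counting gives |τ_{X×Y}| = 125.


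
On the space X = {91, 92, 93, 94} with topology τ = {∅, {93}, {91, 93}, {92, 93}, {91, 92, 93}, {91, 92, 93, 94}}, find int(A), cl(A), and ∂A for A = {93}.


int(A) = {93}, cl(A) = {91, 92, 93, 94}, ∂A = {91, 92, 94}.

Closed sets in (X, τ) are complements of opens:
  closed(X, τ) = {∅, {94}, {91, 94}, {92, 94}, {91, 92, 94}, {91, 92, 93, 94}}.
int(A) = ⋃ {U ∈ τ : U ⊆ A}. Opens contained in A: ∅, {93}.
Taking the union of these: int(A) = {93}.
cl(A) = ⋂ {C closed : A ⊆ C}. Closed sets containing A: {91, 92, 93, 94}.
Intersecting these: cl(A) = {91, 92, 93, 94}.
∂A = cl(A) ∖ int(A) = {91, 92, 93, 94} ∖ {93} = {91, 92, 94}.


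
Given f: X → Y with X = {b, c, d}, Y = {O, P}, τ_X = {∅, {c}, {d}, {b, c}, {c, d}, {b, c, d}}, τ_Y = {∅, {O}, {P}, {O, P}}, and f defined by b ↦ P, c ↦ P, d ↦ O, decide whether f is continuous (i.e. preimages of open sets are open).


f IS continuous.

Compute f^{-1}(U) for each U ∈ τ_Y:
  U = ∅: f^{-1}(U) = ∅ ∈ τ_X ✓.
  U = {O}: f^{-1}(U) = {d} ∈ τ_X ✓.
  U = {P}: f^{-1}(U) = {b, c} ∈ τ_X ✓.
  U = {O, P}: f^{-1}(U) = {b, c, d} ∈ τ_X ✓.
Every preimage lies in τ_X, so f IS continuous.


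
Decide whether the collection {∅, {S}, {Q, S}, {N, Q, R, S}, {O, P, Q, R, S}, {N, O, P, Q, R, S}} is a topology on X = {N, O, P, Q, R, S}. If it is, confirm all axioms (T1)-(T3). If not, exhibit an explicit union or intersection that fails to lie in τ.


τ is NOT a topology on X.

Axiom (T1): ∅ ∈ τ? Yes; X ∈ τ? Yes.
Axiom (T2/T3): check pairwise unions and intersections of members of τ.
Counterexample for (T3): {N, Q, R, S} ∩ {O, P, Q, R, S} = {Q, R, S} ∉ τ. Therefore τ is NOT a topology.


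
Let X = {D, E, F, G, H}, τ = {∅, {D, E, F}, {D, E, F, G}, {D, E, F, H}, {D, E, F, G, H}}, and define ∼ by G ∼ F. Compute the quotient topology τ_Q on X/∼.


X/∼ = {[D], [E], [F=G], [H]}; |τ_Q| = 3.

Equivalence classes: [D], [E], [F=G], [H].
Quotient map π: X → X/∼ sends D ↦ [D], E ↦ [E], F ↦ [F=G], G ↦ [F=G], H ↦ [H].
For each subset V ⊆ X/∼, compute π^{-1}(V) ⊆ X and check whether π^{-1}(V) ∈ τ. V is open in τ_Q iff π^{-1}(V) ∈ τ.
  V = {}: π^{-1}(V) = ∅ ∈ τ ✓.
  V = {[D]}: π^{-1}(V) = {D} ∉ τ ✗.
  V = {[E]}: π^{-1}(V) = {E} ∉ τ ✗.
  V = {[D], [E]}: π^{-1}(V) = {D, E} ∉ τ ✗.
  V = {[F=G]}: π^{-1}(V) = {F, G} ∉ τ ✗.
  V = {[D], [F=G]}: π^{-1}(V) = {D, F, G} ∉ τ ✗.
  V = {[E], [F=G]}: π^{-1}(V) = {E, F, G} ∉ τ ✗.
  V = {[D], [E], [F=G]}: π^{-1}(V) = {D, E, F, G} ∈ τ ✓.
  V = {[H]}: π^{-1}(V) = {H} ∉ τ ✗.
  V = {[D], [H]}: π^{-1}(V) = {D, H} ∉ τ ✗.
  V = {[E], [H]}: π^{-1}(V) = {E, H} ∉ τ ✗.
  V = {[D], [E], [H]}: π^{-1}(V) = {D, E, H} ∉ τ ✗.
  V = {[F=G], [H]}: π^{-1}(V) = {F, G, H} ∉ τ ✗.
  V = {[D], [F=G], [H]}: π^{-1}(V) = {D, F, G, H} ∉ τ ✗.
  V = {[E], [F=G], [H]}: π^{-1}(V) = {E, F, G, H} ∉ τ ✗.
  V = {[D], [E], [F=G], [H]}: π^{-1}(V) = {D, E, F, G, H} ∈ τ ✓.
Open sets in the quotient: τ_Q = {{}, {[D], [E], [F=G]}, {[D], [E], [F=G], [H]}} (3 elements).


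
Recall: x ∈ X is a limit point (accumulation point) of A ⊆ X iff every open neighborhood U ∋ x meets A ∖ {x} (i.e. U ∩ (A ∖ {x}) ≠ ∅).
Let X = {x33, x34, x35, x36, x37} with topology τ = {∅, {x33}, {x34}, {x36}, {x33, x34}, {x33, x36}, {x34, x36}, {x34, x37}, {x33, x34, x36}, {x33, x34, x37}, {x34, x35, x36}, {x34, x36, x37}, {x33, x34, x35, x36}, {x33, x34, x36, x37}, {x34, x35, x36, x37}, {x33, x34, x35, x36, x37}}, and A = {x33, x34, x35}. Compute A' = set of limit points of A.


A' = {x35, x37}

For each x ∈ X, list the open sets U ∈ τ with x ∈ U, then check whether U ∩ (A ∖ {x}) ≠ ∅ for every such U.
  x = x33: open {x33} ∋ x has {x33} ∩ (A ∖ {x33}) = ∅, so x is NOT a limit point.
  x = x34: open {x34} ∋ x has {x34} ∩ (A ∖ {x34}) = ∅, so x is NOT a limit point.
  x = x35: opens ∋ x are {x34, x35, x36}, {x33, x34, x35, x36}, {x34, x35, x36, x37}, {x33, x34, x35, x36, x37}; each meets A ∖ {x35}, so x IS a limit point.
  x = x36: open {x36} ∋ x has {x36} ∩ (A ∖ {x36}) = ∅, so x is NOT a limit point.
  x = x37: opens ∋ x are {x34, x37}, {x33, x34, x37}, {x34, x36, x37}, {x33, x34, x36, x37}, {x34, x35, x36, x37}, {x33, x34, x35, x36, x37}; each meets A ∖ {x37}, so x IS a limit point.
Collecting: A' = {x35, x37}.


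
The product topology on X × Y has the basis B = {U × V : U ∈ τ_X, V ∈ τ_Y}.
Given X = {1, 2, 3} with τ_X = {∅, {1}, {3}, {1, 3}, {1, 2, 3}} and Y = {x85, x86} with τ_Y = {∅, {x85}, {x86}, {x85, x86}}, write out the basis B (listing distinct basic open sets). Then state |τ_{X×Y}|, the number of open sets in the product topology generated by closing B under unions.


Basis B = {∅ × ∅, {1} × {x85}, {1} × {x86}, {3} × {x85}, {3} × {x86}, {1} × {x85, x86}, {1, 3} × {x85}, {1, 3} × {x86}, {3} × {x85, x86}, {1, 2, 3} × {x85}, {1, 2, 3} × {x86}, {1, 3} × {x85, x86}, {1, 2, 3} × {x85, x86}}; |τ_{X×Y}| = 25.

Enumerate products U × V with U ∈ τ_X, V ∈ τ_Y (deduplicated):
  ∅ × ∅ = {} (∅)
  {1} × {x85} = {(1,x85)}
  {1} × {x86} = {(1,x86)}
  {3} × {x85} = {(3,x85)}
  {3} × {x86} = {(3,x86)}
  {1} × {x85, x86} = {(1,x85), (1,x86)}
  {1, 3} × {x85} = {(1,x85), (3,x85)}
  {1, 3} × {x86} = {(1,x86), (3,x86)}
  {3} × {x85, x86} = {(3,x85), (3,x86)}
  {1, 2, 3} × {x85} = {(1,x85), (2,x85), (3,x85)}
  {1, 2, 3} × {x86} = {(1,x86), (2,x86), (3,x86)}
  {1, 3} × {x85, x86} = {(1,x85), (1,x86), (3,x85), (3,x86)}
  {1, 2, 3} × {x85, x86} = {(1,x85), (1,x86), (2,x85), (2,x86), (3,x85), (3,x86)}
These 13 distinct sets form the basis B.
Close under arbitrary unions to get τ_{X×Y}; counting gives |τ_{X×Y}| = 25.


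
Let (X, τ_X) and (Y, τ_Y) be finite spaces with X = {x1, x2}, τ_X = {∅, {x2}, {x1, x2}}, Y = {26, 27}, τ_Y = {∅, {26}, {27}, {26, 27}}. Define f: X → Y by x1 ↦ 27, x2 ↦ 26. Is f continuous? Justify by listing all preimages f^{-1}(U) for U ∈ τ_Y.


f is NOT continuous.

Compute f^{-1}(U) for each U ∈ τ_Y:
  U = ∅: f^{-1}(U) = ∅ ∈ τ_X ✓.
  U = {26}: f^{-1}(U) = {x2} ∈ τ_X ✓.
  U = {27}: f^{-1}(U) = {x1} ∉ τ_X ✗.
  U = {26, 27}: f^{-1}(U) = {x1, x2} ∈ τ_X ✓.
Found U = {27} with f^{-1}(U) = {x1} not in τ_X. Therefore f is NOT continuous.


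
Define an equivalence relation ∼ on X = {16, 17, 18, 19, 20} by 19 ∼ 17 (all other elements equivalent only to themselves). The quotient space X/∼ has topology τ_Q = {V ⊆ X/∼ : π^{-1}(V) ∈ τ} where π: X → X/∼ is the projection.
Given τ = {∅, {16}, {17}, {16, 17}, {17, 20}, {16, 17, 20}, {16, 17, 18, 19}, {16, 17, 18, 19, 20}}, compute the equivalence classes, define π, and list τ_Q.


X/∼ = {[16], [17=19], [18], [20]}; |τ_Q| = 4.

Equivalence classes: [16], [17=19], [18], [20].
Quotient map π: X → X/∼ sends 16 ↦ [16], 17 ↦ [17=19], 18 ↦ [18], 19 ↦ [17=19], 20 ↦ [20].
For each subset V ⊆ X/∼, compute π^{-1}(V) ⊆ X and check whether π^{-1}(V) ∈ τ. V is open in τ_Q iff π^{-1}(V) ∈ τ.
  V = {}: π^{-1}(V) = ∅ ∈ τ ✓.
  V = {[16]}: π^{-1}(V) = {16} ∈ τ ✓.
  V = {[17=19]}: π^{-1}(V) = {17, 19} ∉ τ ✗.
  V = {[16], [17=19]}: π^{-1}(V) = {16, 17, 19} ∉ τ ✗.
  V = {[18]}: π^{-1}(V) = {18} ∉ τ ✗.
  V = {[16], [18]}: π^{-1}(V) = {16, 18} ∉ τ ✗.
  V = {[17=19], [18]}: π^{-1}(V) = {17, 18, 19} ∉ τ ✗.
  V = {[16], [17=19], [18]}: π^{-1}(V) = {16, 17, 18, 19} ∈ τ ✓.
  V = {[20]}: π^{-1}(V) = {20} ∉ τ ✗.
  V = {[16], [20]}: π^{-1}(V) = {16, 20} ∉ τ ✗.
  V = {[17=19], [20]}: π^{-1}(V) = {17, 19, 20} ∉ τ ✗.
  V = {[16], [17=19], [20]}: π^{-1}(V) = {16, 17, 19, 20} ∉ τ ✗.
  V = {[18], [20]}: π^{-1}(V) = {18, 20} ∉ τ ✗.
  V = {[16], [18], [20]}: π^{-1}(V) = {16, 18, 20} ∉ τ ✗.
  V = {[17=19], [18], [20]}: π^{-1}(V) = {17, 18, 19, 20} ∉ τ ✗.
  V = {[16], [17=19], [18], [20]}: π^{-1}(V) = {16, 17, 18, 19, 20} ∈ τ ✓.
Open sets in the quotient: τ_Q = {{}, {[16]}, {[16], [17=19], [18]}, {[16], [17=19], [18], [20]}} (4 elements).


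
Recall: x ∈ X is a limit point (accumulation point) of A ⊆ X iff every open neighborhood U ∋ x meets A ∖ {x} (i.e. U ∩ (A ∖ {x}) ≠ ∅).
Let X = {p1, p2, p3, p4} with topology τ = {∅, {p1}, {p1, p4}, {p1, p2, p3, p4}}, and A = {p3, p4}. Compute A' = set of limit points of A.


A' = {p2, p3}

For each x ∈ X, list the open sets U ∈ τ with x ∈ U, then check whether U ∩ (A ∖ {x}) ≠ ∅ for every such U.
  x = p1: open {p1} ∋ x has {p1} ∩ (A ∖ {p1}) = ∅, so x is NOT a limit point.
  x = p2: opens ∋ x are {p1, p2, p3, p4}; each meets A ∖ {p2}, so x IS a limit point.
  x = p3: opens ∋ x are {p1, p2, p3, p4}; each meets A ∖ {p3}, so x IS a limit point.
  x = p4: open {p1, p4} ∋ x has {p1, p4} ∩ (A ∖ {p4}) = ∅, so x is NOT a limit point.
Collecting: A' = {p2, p3}.


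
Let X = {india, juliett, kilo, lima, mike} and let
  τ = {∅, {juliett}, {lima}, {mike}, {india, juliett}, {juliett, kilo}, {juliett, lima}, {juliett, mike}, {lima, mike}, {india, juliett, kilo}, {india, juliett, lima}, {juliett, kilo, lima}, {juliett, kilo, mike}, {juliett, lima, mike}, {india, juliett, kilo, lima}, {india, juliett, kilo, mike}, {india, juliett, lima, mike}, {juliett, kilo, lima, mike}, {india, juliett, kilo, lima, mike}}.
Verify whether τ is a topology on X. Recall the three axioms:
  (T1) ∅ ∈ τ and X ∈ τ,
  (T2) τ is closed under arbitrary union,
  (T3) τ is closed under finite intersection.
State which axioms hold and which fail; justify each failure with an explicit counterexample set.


τ is NOT a topology on X.

Axiom (T1): ∅ ∈ τ? Yes; X ∈ τ? Yes.
Axiom (T2/T3): check pairwise unions and intersections of members of τ.
Counterexample for (T2): {mike} ∪ {india, juliett} = {india, juliett, mike} ∉ τ. Therefore τ is NOT a topology.


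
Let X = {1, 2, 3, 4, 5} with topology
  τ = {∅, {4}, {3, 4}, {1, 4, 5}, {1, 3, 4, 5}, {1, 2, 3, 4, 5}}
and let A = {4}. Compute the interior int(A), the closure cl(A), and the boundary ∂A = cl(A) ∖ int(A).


int(A) = {4}, cl(A) = {1, 2, 3, 4, 5}, ∂A = {1, 2, 3, 5}.

Closed sets in (X, τ) are complements of opens:
  closed(X, τ) = {∅, {2}, {2, 3}, {1, 2, 5}, {1, 2, 3, 5}, {1, 2, 3, 4, 5}}.
int(A) = ⋃ {U ∈ τ : U ⊆ A}. Opens contained in A: ∅, {4}.
Taking the union of these: int(A) = {4}.
cl(A) = ⋂ {C closed : A ⊆ C}. Closed sets containing A: {1, 2, 3, 4, 5}.
Intersecting these: cl(A) = {1, 2, 3, 4, 5}.
∂A = cl(A) ∖ int(A) = {1, 2, 3, 4, 5} ∖ {4} = {1, 2, 3, 5}.


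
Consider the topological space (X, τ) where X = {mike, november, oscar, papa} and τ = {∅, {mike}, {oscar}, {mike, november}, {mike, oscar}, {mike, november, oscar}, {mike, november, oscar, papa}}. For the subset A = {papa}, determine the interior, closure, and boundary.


int(A) = ∅, cl(A) = {papa}, ∂A = {papa}.

Closed sets in (X, τ) are complements of opens:
  closed(X, τ) = {∅, {papa}, {november, papa}, {oscar, papa}, {mike, november, papa}, {november, oscar, papa}, {mike, november, oscar, papa}}.
int(A) = ⋃ {U ∈ τ : U ⊆ A}. Opens contained in A: ∅.
Taking the union of these: int(A) = ∅.
cl(A) = ⋂ {C closed : A ⊆ C}. Closed sets containing A: {papa}, {november, papa}, {oscar, papa}, {mike, november, papa}, {november, oscar, papa}, {mike, november, oscar, papa}.
Intersecting these: cl(A) = {papa}.
∂A = cl(A) ∖ int(A) = {papa} ∖ ∅ = {papa}.


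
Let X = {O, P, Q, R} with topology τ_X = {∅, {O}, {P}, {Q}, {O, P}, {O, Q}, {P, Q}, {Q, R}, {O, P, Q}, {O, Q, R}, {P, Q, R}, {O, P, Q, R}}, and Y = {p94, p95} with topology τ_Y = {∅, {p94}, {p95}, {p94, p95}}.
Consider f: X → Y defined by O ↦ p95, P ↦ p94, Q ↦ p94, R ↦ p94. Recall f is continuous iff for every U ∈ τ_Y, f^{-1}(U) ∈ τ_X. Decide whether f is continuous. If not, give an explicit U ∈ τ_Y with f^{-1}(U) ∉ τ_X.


f IS continuous.

Compute f^{-1}(U) for each U ∈ τ_Y:
  U = ∅: f^{-1}(U) = ∅ ∈ τ_X ✓.
  U = {p94}: f^{-1}(U) = {P, Q, R} ∈ τ_X ✓.
  U = {p95}: f^{-1}(U) = {O} ∈ τ_X ✓.
  U = {p94, p95}: f^{-1}(U) = {O, P, Q, R} ∈ τ_X ✓.
Every preimage lies in τ_X, so f IS continuous.


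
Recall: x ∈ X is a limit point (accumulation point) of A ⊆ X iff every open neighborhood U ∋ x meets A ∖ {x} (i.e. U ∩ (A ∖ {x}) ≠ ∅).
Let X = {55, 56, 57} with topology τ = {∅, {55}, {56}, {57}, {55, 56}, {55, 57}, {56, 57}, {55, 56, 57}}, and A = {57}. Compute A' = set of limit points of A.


A' = ∅

For each x ∈ X, list the open sets U ∈ τ with x ∈ U, then check whether U ∩ (A ∖ {x}) ≠ ∅ for every such U.
  x = 55: open {55} ∋ x has {55} ∩ (A ∖ {55}) = ∅, so x is NOT a limit point.
  x = 56: open {56} ∋ x has {56} ∩ (A ∖ {56}) = ∅, so x is NOT a limit point.
  x = 57: open {57} ∋ x has {57} ∩ (A ∖ {57}) = ∅, so x is NOT a limit point.
Collecting: A' = ∅.


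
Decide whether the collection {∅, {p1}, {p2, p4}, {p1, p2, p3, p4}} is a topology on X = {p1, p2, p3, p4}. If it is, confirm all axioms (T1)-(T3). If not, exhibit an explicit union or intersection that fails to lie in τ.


τ is NOT a topology on X.

Axiom (T1): ∅ ∈ τ? Yes; X ∈ τ? Yes.
Axiom (T2/T3): check pairwise unions and intersections of members of τ.
Counterexample for (T2): {p1} ∪ {p2, p4} = {p1, p2, p4} ∉ τ. Therefore τ is NOT a topology.


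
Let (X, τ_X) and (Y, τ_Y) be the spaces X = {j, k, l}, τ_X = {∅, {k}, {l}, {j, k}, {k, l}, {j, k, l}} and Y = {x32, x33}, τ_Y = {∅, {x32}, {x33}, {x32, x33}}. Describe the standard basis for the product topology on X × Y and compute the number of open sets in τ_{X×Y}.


Basis B = {∅ × ∅, {k} × {x32}, {k} × {x33}, {l} × {x32}, {l} × {x33}, {j, k} × {x32}, {j, k} × {x33}, {k} × {x32, x33}, {k, l} × {x32}, {k, l} × {x33}, {l} × {x32, x33}, {j, k, l} × {x32}, {j, k, l} × {x33}, {j, k} × {x32, x33}, {k, l} × {x32, x33}, {j, k, l} × {x32, x33}}; |τ_{X×Y}| = 36.

Enumerate products U × V with U ∈ τ_X, V ∈ τ_Y (deduplicated):
  ∅ × ∅ = {} (∅)
  {k} × {x32} = {(k,x32)}
  {k} × {x33} = {(k,x33)}
  {l} × {x32} = {(l,x32)}
  {l} × {x33} = {(l,x33)}
  {j, k} × {x32} = {(j,x32), (k,x32)}
  {j, k} × {x33} = {(j,x33), (k,x33)}
  {k} × {x32, x33} = {(k,x32), (k,x33)}
  {k, l} × {x32} = {(k,x32), (l,x32)}
  {k, l} × {x33} = {(k,x33), (l,x33)}
  {l} × {x32, x33} = {(l,x32), (l,x33)}
  {j, k, l} × {x32} = {(j,x32), (k,x32), (l,x32)}
  {j, k, l} × {x33} = {(j,x33), (k,x33), (l,x33)}
  {j, k} × {x32, x33} = {(j,x32), (j,x33), (k,x32), (k,x33)}
  {k, l} × {x32, x33} = {(k,x32), (k,x33), (l,x32), (l,x33)}
  {j, k, l} × {x32, x33} = {(j,x32), (j,x33), (k,x32), (k,x33), (l,x32), (l,x33)}
These 16 distinct sets form the basis B.
Close under arbitrary unions to get τ_{X×Y}; counting gives |τ_{X×Y}| = 36.


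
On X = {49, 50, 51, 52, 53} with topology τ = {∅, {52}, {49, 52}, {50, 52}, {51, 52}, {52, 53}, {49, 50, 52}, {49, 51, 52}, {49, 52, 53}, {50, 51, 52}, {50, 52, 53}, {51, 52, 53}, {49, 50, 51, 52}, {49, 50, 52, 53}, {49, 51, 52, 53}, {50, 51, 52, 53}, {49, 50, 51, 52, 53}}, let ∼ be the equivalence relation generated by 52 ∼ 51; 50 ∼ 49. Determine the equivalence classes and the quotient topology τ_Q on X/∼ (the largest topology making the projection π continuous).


X/∼ = {[49=50], [51=52], [53]}; |τ_Q| = 5.

Equivalence classes: [49=50], [51=52], [53].
Quotient map π: X → X/∼ sends 49 ↦ [49=50], 50 ↦ [49=50], 51 ↦ [51=52], 52 ↦ [51=52], 53 ↦ [53].
For each subset V ⊆ X/∼, compute π^{-1}(V) ⊆ X and check whether π^{-1}(V) ∈ τ. V is open in τ_Q iff π^{-1}(V) ∈ τ.
  V = {}: π^{-1}(V) = ∅ ∈ τ ✓.
  V = {[49=50]}: π^{-1}(V) = {49, 50} ∉ τ ✗.
  V = {[51=52]}: π^{-1}(V) = {51, 52} ∈ τ ✓.
  V = {[49=50], [51=52]}: π^{-1}(V) = {49, 50, 51, 52} ∈ τ ✓.
  V = {[53]}: π^{-1}(V) = {53} ∉ τ ✗.
  V = {[49=50], [53]}: π^{-1}(V) = {49, 50, 53} ∉ τ ✗.
  V = {[51=52], [53]}: π^{-1}(V) = {51, 52, 53} ∈ τ ✓.
  V = {[49=50], [51=52], [53]}: π^{-1}(V) = {49, 50, 51, 52, 53} ∈ τ ✓.
Open sets in the quotient: τ_Q = {{}, {[51=52]}, {[49=50], [51=52]}, {[51=52], [53]}, {[49=50], [51=52], [53]}} (5 elements).


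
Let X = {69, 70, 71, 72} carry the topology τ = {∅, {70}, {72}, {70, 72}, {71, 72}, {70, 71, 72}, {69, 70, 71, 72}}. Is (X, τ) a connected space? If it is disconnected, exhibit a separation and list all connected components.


(X, τ) is connected.

Find clopen sets (U ∈ τ with X ∖ U ∈ τ):
  U = ∅, X ∖ U = {69, 70, 71, 72} — both open, so U is clopen.
  U = {69, 70, 71, 72}, X ∖ U = ∅ — both open, so U is clopen.
Only trivial clopens (∅ and X) exist, so (X, τ) is connected.
Compute connected components by grouping points that agree on all clopens:
  component: {69, 70, 71, 72}


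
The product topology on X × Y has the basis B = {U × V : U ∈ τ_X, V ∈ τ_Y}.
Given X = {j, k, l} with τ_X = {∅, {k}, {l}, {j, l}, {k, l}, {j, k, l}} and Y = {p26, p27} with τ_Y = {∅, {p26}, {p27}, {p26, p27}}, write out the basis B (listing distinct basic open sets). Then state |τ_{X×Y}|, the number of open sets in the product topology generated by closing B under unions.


Basis B = {∅ × ∅, {k} × {p26}, {k} × {p27}, {l} × {p26}, {l} × {p27}, {j, l} × {p26}, {j, l} × {p27}, {k} × {p26, p27}, {k, l} × {p26}, {k, l} × {p27}, {l} × {p26, p27}, {j, k, l} × {p26}, {j, k, l} × {p27}, {j, l} × {p26, p27}, {k, l} × {p26, p27}, {j, k, l} × {p26, p27}}; |τ_{X×Y}| = 36.

Enumerate products U × V with U ∈ τ_X, V ∈ τ_Y (deduplicated):
  ∅ × ∅ = {} (∅)
  {k} × {p26} = {(k,p26)}
  {k} × {p27} = {(k,p27)}
  {l} × {p26} = {(l,p26)}
  {l} × {p27} = {(l,p27)}
  {j, l} × {p26} = {(j,p26), (l,p26)}
  {j, l} × {p27} = {(j,p27), (l,p27)}
  {k} × {p26, p27} = {(k,p26), (k,p27)}
  {k, l} × {p26} = {(k,p26), (l,p26)}
  {k, l} × {p27} = {(k,p27), (l,p27)}
  {l} × {p26, p27} = {(l,p26), (l,p27)}
  {j, k, l} × {p26} = {(j,p26), (k,p26), (l,p26)}
  {j, k, l} × {p27} = {(j,p27), (k,p27), (l,p27)}
  {j, l} × {p26, p27} = {(j,p26), (j,p27), (l,p26), (l,p27)}
  {k, l} × {p26, p27} = {(k,p26), (k,p27), (l,p26), (l,p27)}
  {j, k, l} × {p26, p27} = {(j,p26), (j,p27), (k,p26), (k,p27), (l,p26), (l,p27)}
These 16 distinct sets form the basis B.
Close under arbitrary unions to get τ_{X×Y}; counting gives |τ_{X×Y}| = 36.


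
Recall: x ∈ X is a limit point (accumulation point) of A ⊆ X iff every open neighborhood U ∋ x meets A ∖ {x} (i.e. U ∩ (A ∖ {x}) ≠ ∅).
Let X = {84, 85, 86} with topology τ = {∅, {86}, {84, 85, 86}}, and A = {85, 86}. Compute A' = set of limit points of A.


A' = {84, 85}

For each x ∈ X, list the open sets U ∈ τ with x ∈ U, then check whether U ∩ (A ∖ {x}) ≠ ∅ for every such U.
  x = 84: opens ∋ x are {84, 85, 86}; each meets A ∖ {84}, so x IS a limit point.
  x = 85: opens ∋ x are {84, 85, 86}; each meets A ∖ {85}, so x IS a limit point.
  x = 86: open {86} ∋ x has {86} ∩ (A ∖ {86}) = ∅, so x is NOT a limit point.
Collecting: A' = {84, 85}.


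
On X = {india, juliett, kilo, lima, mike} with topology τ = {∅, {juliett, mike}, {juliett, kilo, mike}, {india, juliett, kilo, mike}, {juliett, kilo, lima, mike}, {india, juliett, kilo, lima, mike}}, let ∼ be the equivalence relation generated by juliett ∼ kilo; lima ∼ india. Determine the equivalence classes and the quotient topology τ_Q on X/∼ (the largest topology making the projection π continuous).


X/∼ = {[india=lima], [juliett=kilo], [mike]}; |τ_Q| = 3.

Equivalence classes: [india=lima], [juliett=kilo], [mike].
Quotient map π: X → X/∼ sends india ↦ [india=lima], juliett ↦ [juliett=kilo], kilo ↦ [juliett=kilo], lima ↦ [india=lima], mike ↦ [mike].
For each subset V ⊆ X/∼, compute π^{-1}(V) ⊆ X and check whether π^{-1}(V) ∈ τ. V is open in τ_Q iff π^{-1}(V) ∈ τ.
  V = {}: π^{-1}(V) = ∅ ∈ τ ✓.
  V = {[india=lima]}: π^{-1}(V) = {india, lima} ∉ τ ✗.
  V = {[juliett=kilo]}: π^{-1}(V) = {juliett, kilo} ∉ τ ✗.
  V = {[india=lima], [juliett=kilo]}: π^{-1}(V) = {india, juliett, kilo, lima} ∉ τ ✗.
  V = {[mike]}: π^{-1}(V) = {mike} ∉ τ ✗.
  V = {[india=lima], [mike]}: π^{-1}(V) = {india, lima, mike} ∉ τ ✗.
  V = {[juliett=kilo], [mike]}: π^{-1}(V) = {juliett, kilo, mike} ∈ τ ✓.
  V = {[india=lima], [juliett=kilo], [mike]}: π^{-1}(V) = {india, juliett, kilo, lima, mike} ∈ τ ✓.
Open sets in the quotient: τ_Q = {{}, {[juliett=kilo], [mike]}, {[india=lima], [juliett=kilo], [mike]}} (3 elements).


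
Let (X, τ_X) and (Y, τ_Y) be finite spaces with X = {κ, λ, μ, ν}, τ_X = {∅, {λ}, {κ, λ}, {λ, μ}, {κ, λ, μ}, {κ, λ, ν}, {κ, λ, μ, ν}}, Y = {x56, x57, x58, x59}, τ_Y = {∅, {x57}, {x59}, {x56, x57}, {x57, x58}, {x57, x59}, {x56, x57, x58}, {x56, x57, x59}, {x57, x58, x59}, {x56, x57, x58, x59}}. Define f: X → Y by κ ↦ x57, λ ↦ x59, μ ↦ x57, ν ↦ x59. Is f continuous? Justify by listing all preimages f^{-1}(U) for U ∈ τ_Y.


f is NOT continuous.

Compute f^{-1}(U) for each U ∈ τ_Y:
  U = ∅: f^{-1}(U) = ∅ ∈ τ_X ✓.
  U = {x57}: f^{-1}(U) = {κ, μ} ∉ τ_X ✗.
  U = {x59}: f^{-1}(U) = {λ, ν} ∉ τ_X ✗.
  U = {x56, x57}: f^{-1}(U) = {κ, μ} ∉ τ_X ✗.
  U = {x57, x58}: f^{-1}(U) = {κ, μ} ∉ τ_X ✗.
  U = {x57, x59}: f^{-1}(U) = {κ, λ, μ, ν} ∈ τ_X ✓.
  U = {x56, x57, x58}: f^{-1}(U) = {κ, μ} ∉ τ_X ✗.
  U = {x56, x57, x59}: f^{-1}(U) = {κ, λ, μ, ν} ∈ τ_X ✓.
  U = {x57, x58, x59}: f^{-1}(U) = {κ, λ, μ, ν} ∈ τ_X ✓.
  U = {x56, x57, x58, x59}: f^{-1}(U) = {κ, λ, μ, ν} ∈ τ_X ✓.
Found U = {x57} with f^{-1}(U) = {κ, μ} not in τ_X. Therefore f is NOT continuous.


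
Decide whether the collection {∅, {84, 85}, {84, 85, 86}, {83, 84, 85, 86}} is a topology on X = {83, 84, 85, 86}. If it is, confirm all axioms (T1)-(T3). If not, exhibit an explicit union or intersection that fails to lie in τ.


τ IS a topology on X.

Axiom (T1): ∅ ∈ τ? Yes; X ∈ τ? Yes.
Axiom (T2/T3): check pairwise unions and intersections of members of τ.
All pairwise intersections and unions checked — each lies in τ. Therefore τ satisfies (T1), (T2), (T3): it IS a topology on X.


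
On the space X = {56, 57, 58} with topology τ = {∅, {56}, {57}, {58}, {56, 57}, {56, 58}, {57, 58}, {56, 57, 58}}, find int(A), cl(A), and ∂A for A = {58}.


int(A) = {58}, cl(A) = {58}, ∂A = ∅.

Closed sets in (X, τ) are complements of opens:
  closed(X, τ) = {∅, {56}, {57}, {58}, {56, 57}, {56, 58}, {57, 58}, {56, 57, 58}}.
int(A) = ⋃ {U ∈ τ : U ⊆ A}. Opens contained in A: ∅, {58}.
Taking the union of these: int(A) = {58}.
cl(A) = ⋂ {C closed : A ⊆ C}. Closed sets containing A: {58}, {56, 58}, {57, 58}, {56, 57, 58}.
Intersecting these: cl(A) = {58}.
∂A = cl(A) ∖ int(A) = {58} ∖ {58} = ∅.


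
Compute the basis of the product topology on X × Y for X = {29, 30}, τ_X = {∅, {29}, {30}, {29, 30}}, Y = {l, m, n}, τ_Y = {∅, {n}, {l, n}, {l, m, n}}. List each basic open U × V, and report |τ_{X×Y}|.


Basis B = {∅ × ∅, {29} × {n}, {30} × {n}, {29} × {l, n}, {29, 30} × {n}, {30} × {l, n}, {29} × {l, m, n}, {30} × {l, m, n}, {29, 30} × {l, n}, {29, 30} × {l, m, n}}; |τ_{X×Y}| = 16.

Enumerate products U × V with U ∈ τ_X, V ∈ τ_Y (deduplicated):
  ∅ × ∅ = {} (∅)
  {29} × {n} = {(29,n)}
  {30} × {n} = {(30,n)}
  {29} × {l, n} = {(29,l), (29,n)}
  {29, 30} × {n} = {(29,n), (30,n)}
  {30} × {l, n} = {(30,l), (30,n)}
  {29} × {l, m, n} = {(29,l), (29,m), (29,n)}
  {30} × {l, m, n} = {(30,l), (30,m), (30,n)}
  {29, 30} × {l, n} = {(29,l), (29,n), (30,l), (30,n)}
  {29, 30} × {l, m, n} = {(29,l), (29,m), (29,n), (30,l), (30,m), (30,n)}
These 10 distinct sets form the basis B.
Close under arbitrary unions to get τ_{X×Y}; counting gives |τ_{X×Y}| = 16.
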